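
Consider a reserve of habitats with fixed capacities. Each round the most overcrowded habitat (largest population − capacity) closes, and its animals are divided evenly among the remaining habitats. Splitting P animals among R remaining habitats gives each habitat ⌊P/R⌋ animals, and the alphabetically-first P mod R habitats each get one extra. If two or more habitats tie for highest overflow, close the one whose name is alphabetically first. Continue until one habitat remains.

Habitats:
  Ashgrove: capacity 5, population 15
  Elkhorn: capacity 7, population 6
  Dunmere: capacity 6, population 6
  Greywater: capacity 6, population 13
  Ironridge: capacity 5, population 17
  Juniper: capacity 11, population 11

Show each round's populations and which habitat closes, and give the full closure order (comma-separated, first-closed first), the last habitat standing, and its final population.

Closure order: Ironridge, Ashgrove, Greywater, Dunmere, Elkhorn
Last habitat: Juniper with 68 animals

Round 1: Ashgrove=15 Dunmere=6 Elkhorn=6 Greywater=13 Ironridge=17 Juniper=11 → close Ironridge (overflow 12)
  17÷5 = 3 each, +1 to first 2
Round 2: Ashgrove=19 Dunmere=10 Elkhorn=9 Greywater=16 Juniper=14 → close Ashgrove (overflow 14)
  19÷4 = 4 each, +1 to first 3
Round 3: Dunmere=15 Elkhorn=14 Greywater=21 Juniper=18 → close Greywater (overflow 15)
  21÷3 = 7 each, +1 to first 0
Round 4: Dunmere=22 Elkhorn=21 Juniper=25 → close Dunmere (overflow 16)
  22÷2 = 11 each, +1 to first 0
Round 5: Elkhorn=32 Juniper=36 → close Elkhorn (overflow 25)
  32÷1 = 32 each, +1 to first 0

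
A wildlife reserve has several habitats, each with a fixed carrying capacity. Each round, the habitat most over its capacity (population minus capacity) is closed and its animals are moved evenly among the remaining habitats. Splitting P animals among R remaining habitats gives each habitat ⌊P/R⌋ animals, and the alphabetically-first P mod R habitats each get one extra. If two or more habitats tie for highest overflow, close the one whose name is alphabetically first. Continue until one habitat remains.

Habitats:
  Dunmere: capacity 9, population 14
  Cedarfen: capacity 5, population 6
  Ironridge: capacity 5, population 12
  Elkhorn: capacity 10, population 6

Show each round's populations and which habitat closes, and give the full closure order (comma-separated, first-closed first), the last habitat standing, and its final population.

Round 1: Cedarfen=6 Dunmere=14 Elkhorn=6 Ironridge=12 → close Ironridge (overflow 7)
  12÷3 = 4 each, +1 to first 0
Round 2: Cedarfen=10 Dunmere=18 Elkhorn=10 → close Dunmere (overflow 9)
  18÷2 = 9 each, +1 to first 0
Round 3: Cedarfen=19 Elkhorn=19 → close Cedarfen (overflow 14)
  19÷1 = 19 each, +1 to first 0

Closure order: Ironridge, Dunmere, Cedarfen
Last habitat: Elkhorn with 38 animals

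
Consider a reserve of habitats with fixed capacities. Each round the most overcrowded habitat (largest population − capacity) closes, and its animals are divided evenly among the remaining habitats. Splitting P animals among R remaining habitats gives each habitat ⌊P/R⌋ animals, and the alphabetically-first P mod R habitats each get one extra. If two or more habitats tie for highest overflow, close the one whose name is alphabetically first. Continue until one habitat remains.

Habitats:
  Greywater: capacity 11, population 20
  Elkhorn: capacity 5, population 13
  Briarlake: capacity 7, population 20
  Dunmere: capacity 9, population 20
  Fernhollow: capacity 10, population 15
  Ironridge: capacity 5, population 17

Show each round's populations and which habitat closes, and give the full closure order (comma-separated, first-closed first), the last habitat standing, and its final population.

Closure order: Briarlake, Ironridge, Dunmere, Greywater, Elkhorn
Last habitat: Fernhollow with 105 animals

Round 1: Briarlake=20 Dunmere=20 Elkhorn=13 Fernhollow=15 Greywater=20 Ironridge=17 → close Briarlake (overflow 13)
  20÷5 = 4 each, +1 to first 0
Round 2: Dunmere=24 Elkhorn=17 Fernhollow=19 Greywater=24 Ironridge=21 → close Ironridge (overflow 16)
  21÷4 = 5 each, +1 to first 1
Round 3: Dunmere=30 Elkhorn=22 Fernhollow=24 Greywater=29 → close Dunmere (overflow 21)
  30÷3 = 10 each, +1 to first 0
Round 4: Elkhorn=32 Fernhollow=34 Greywater=39 → close Greywater (overflow 28)
  39÷2 = 19 each, +1 to first 1
Round 5: Elkhorn=52 Fernhollow=53 → close Elkhorn (overflow 47)
  52÷1 = 52 each, +1 to first 0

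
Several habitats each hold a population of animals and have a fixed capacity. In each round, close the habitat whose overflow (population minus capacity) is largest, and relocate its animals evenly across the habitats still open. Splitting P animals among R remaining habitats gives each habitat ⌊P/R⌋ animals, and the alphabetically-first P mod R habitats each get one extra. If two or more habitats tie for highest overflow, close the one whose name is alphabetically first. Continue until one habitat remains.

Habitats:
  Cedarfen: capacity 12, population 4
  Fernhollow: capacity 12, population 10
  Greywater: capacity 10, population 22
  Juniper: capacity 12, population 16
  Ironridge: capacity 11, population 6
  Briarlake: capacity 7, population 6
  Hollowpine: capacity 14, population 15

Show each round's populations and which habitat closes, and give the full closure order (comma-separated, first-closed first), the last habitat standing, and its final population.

Closure order: Greywater, Juniper, Hollowpine, Briarlake, Fernhollow, Cedarfen
Last habitat: Ironridge with 79 animals

Round 1: Briarlake=6 Cedarfen=4 Fernhollow=10 Greywater=22 Hollowpine=15 Ironridge=6 Juniper=16 → close Greywater (overflow 12)
  22÷6 = 3 each, +1 to first 4
Round 2: Briarlake=10 Cedarfen=8 Fernhollow=14 Hollowpine=19 Ironridge=9 Juniper=19 → close Juniper (overflow 7)
  19÷5 = 3 each, +1 to first 4
Round 3: Briarlake=14 Cedarfen=12 Fernhollow=18 Hollowpine=23 Ironridge=12 → close Hollowpine (overflow 9)
  23÷4 = 5 each, +1 to first 3
Round 4: Briarlake=20 Cedarfen=18 Fernhollow=24 Ironridge=17 → close Briarlake (overflow 13)
  20÷3 = 6 each, +1 to first 2
Round 5: Cedarfen=25 Fernhollow=31 Ironridge=23 → close Fernhollow (overflow 19)
  31÷2 = 15 each, +1 to first 1
Round 6: Cedarfen=41 Ironridge=38 → close Cedarfen (overflow 29)
  41÷1 = 41 each, +1 to first 0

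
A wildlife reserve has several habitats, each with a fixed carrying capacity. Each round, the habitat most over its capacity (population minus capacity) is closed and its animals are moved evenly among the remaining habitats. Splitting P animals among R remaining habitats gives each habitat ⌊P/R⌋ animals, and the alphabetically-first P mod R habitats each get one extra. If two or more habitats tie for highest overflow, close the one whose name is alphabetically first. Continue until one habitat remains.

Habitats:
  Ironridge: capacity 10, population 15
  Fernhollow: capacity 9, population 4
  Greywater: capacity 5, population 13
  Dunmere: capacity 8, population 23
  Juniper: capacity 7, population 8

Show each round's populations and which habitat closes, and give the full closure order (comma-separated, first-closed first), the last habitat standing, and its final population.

Round 1: Dunmere=23 Fernhollow=4 Greywater=13 Ironridge=15 Juniper=8 → close Dunmere (overflow 15)
  23÷4 = 5 each, +1 to first 3
Round 2: Fernhollow=10 Greywater=19 Ironridge=21 Juniper=13 → close Greywater (overflow 14)
  19÷3 = 6 each, +1 to first 1
Round 3: Fernhollow=17 Ironridge=27 Juniper=19 → close Ironridge (overflow 17)
  27÷2 = 13 each, +1 to first 1
Round 4: Fernhollow=31 Juniper=32 → close Juniper (overflow 25)
  32÷1 = 32 each, +1 to first 0

Closure order: Dunmere, Greywater, Ironridge, Juniper
Last habitat: Fernhollow with 63 animals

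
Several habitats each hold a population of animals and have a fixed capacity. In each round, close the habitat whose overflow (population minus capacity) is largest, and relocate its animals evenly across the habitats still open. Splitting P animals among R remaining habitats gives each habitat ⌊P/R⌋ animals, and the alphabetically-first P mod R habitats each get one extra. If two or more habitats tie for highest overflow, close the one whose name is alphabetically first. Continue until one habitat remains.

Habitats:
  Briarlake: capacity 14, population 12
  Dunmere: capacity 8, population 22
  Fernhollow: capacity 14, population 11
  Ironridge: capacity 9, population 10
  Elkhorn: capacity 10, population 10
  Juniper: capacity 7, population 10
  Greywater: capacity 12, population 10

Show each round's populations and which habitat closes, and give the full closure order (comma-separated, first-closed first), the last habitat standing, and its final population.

Closure order: Dunmere, Juniper, Elkhorn, Briarlake, Ironridge, Fernhollow
Last habitat: Greywater with 85 animals

Round 1: Briarlake=12 Dunmere=22 Elkhorn=10 Fernhollow=11 Greywater=10 Ironridge=10 Juniper=10 → close Dunmere (overflow 14)
  22÷6 = 3 each, +1 to first 4
Round 2: Briarlake=16 Elkhorn=14 Fernhollow=15 Greywater=14 Ironridge=13 Juniper=13 → close Juniper (overflow 6)
  13÷5 = 2 each, +1 to first 3
Round 3: Briarlake=19 Elkhorn=17 Fernhollow=18 Greywater=16 Ironridge=15 → close Elkhorn (overflow 7)
  17÷4 = 4 each, +1 to first 1
Round 4: Briarlake=24 Fernhollow=22 Greywater=20 Ironridge=19 → close Briarlake (overflow 10)
  24÷3 = 8 each, +1 to first 0
Round 5: Fernhollow=30 Greywater=28 Ironridge=27 → close Ironridge (overflow 18)
  27÷2 = 13 each, +1 to first 1
Round 6: Fernhollow=44 Greywater=41 → close Fernhollow (overflow 30)
  44÷1 = 44 each, +1 to first 0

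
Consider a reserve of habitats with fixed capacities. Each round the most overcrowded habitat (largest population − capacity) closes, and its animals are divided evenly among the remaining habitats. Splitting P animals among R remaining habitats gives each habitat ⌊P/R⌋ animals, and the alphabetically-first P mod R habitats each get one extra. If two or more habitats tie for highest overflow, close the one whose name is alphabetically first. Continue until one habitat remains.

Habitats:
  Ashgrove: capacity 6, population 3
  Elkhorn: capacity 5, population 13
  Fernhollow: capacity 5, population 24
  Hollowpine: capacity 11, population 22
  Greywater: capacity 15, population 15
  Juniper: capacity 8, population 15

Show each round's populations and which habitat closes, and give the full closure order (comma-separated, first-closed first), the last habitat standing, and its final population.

Round 1: Ashgrove=3 Elkhorn=13 Fernhollow=24 Greywater=15 Hollowpine=22 Juniper=15 → close Fernhollow (overflow 19)
  24÷5 = 4 each, +1 to first 4
Round 2: Ashgrove=8 Elkhorn=18 Greywater=20 Hollowpine=27 Juniper=19 → close Hollowpine (overflow 16)
  27÷4 = 6 each, +1 to first 3
Round 3: Ashgrove=15 Elkhorn=25 Greywater=27 Juniper=25 → close Elkhorn (overflow 20)
  25÷3 = 8 each, +1 to first 1
Round 4: Ashgrove=24 Greywater=35 Juniper=33 → close Juniper (overflow 25)
  33÷2 = 16 each, +1 to first 1
Round 5: Ashgrove=41 Greywater=51 → close Greywater (overflow 36)
  51÷1 = 51 each, +1 to first 0

Closure order: Fernhollow, Hollowpine, Elkhorn, Juniper, Greywater
Last habitat: Ashgrove with 92 animals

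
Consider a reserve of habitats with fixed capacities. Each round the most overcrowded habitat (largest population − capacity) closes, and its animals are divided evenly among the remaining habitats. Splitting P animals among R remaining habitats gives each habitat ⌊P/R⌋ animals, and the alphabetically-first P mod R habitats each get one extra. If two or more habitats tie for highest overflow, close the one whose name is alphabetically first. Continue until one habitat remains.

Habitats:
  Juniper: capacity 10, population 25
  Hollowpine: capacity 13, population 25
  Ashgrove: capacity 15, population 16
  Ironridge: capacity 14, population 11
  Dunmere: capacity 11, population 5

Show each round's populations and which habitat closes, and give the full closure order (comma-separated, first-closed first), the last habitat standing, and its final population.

Round 1: Ashgrove=16 Dunmere=5 Hollowpine=25 Ironridge=11 Juniper=25 → close Juniper (overflow 15)
  25÷4 = 6 each, +1 to first 1
Round 2: Ashgrove=23 Dunmere=11 Hollowpine=31 Ironridge=17 → close Hollowpine (overflow 18)
  31÷3 = 10 each, +1 to first 1
Round 3: Ashgrove=34 Dunmere=21 Ironridge=27 → close Ashgrove (overflow 19)
  34÷2 = 17 each, +1 to first 0
Round 4: Dunmere=38 Ironridge=44 → close Ironridge (overflow 30)
  44÷1 = 44 each, +1 to first 0

Closure order: Juniper, Hollowpine, Ashgrove, Ironridge
Last habitat: Dunmere with 82 animals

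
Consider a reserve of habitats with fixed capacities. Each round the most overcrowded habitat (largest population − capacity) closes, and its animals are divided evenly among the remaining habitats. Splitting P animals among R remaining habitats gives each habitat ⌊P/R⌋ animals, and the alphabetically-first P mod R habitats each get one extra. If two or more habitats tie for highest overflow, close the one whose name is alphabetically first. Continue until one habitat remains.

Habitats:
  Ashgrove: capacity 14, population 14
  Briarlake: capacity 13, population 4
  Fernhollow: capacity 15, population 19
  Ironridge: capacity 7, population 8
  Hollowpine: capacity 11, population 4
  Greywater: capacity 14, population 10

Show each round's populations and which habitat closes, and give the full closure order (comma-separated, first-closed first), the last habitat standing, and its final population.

Closure order: Fernhollow, Ashgrove, Ironridge, Greywater, Hollowpine
Last habitat: Briarlake with 59 animals

Round 1: Ashgrove=14 Briarlake=4 Fernhollow=19 Greywater=10 Hollowpine=4 Ironridge=8 → close Fernhollow (overflow 4)
  19÷5 = 3 each, +1 to first 4
Round 2: Ashgrove=18 Briarlake=8 Greywater=14 Hollowpine=8 Ironridge=11 → close Ashgrove (overflow 4)
  18÷4 = 4 each, +1 to first 2
Round 3: Briarlake=13 Greywater=19 Hollowpine=12 Ironridge=15 → close Ironridge (overflow 8)
  15÷3 = 5 each, +1 to first 0
Round 4: Briarlake=18 Greywater=24 Hollowpine=17 → close Greywater (overflow 10)
  24÷2 = 12 each, +1 to first 0
Round 5: Briarlake=30 Hollowpine=29 → close Hollowpine (overflow 18)
  29÷1 = 29 each, +1 to first 0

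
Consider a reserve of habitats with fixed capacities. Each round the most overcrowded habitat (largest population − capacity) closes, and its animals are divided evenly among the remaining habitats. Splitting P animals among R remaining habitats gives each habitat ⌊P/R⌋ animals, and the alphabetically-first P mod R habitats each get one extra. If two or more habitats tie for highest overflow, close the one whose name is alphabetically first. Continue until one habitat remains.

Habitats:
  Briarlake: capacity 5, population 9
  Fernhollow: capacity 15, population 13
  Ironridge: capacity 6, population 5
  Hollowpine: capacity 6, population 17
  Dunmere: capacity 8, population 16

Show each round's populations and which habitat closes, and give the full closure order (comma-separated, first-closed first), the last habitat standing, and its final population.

Round 1: Briarlake=9 Dunmere=16 Fernhollow=13 Hollowpine=17 Ironridge=5 → close Hollowpine (overflow 11)
  17÷4 = 4 each, +1 to first 1
Round 2: Briarlake=14 Dunmere=20 Fernhollow=17 Ironridge=9 → close Dunmere (overflow 12)
  20÷3 = 6 each, +1 to first 2
Round 3: Briarlake=21 Fernhollow=24 Ironridge=15 → close Briarlake (overflow 16)
  21÷2 = 10 each, +1 to first 1
Round 4: Fernhollow=35 Ironridge=25 → close Fernhollow (overflow 20)
  35÷1 = 35 each, +1 to first 0

Closure order: Hollowpine, Dunmere, Briarlake, Fernhollow
Last habitat: Ironridge with 60 animals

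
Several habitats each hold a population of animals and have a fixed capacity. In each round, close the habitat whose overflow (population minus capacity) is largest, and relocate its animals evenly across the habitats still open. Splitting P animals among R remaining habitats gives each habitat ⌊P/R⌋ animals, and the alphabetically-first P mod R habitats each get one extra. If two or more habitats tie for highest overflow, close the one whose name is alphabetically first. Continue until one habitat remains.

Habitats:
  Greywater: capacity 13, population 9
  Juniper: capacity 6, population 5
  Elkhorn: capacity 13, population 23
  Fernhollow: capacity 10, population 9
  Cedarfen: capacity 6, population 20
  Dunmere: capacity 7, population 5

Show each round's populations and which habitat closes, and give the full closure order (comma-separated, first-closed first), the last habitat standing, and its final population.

Closure order: Cedarfen, Elkhorn, Fernhollow, Dunmere, Greywater
Last habitat: Juniper with 71 animals

Round 1: Cedarfen=20 Dunmere=5 Elkhorn=23 Fernhollow=9 Greywater=9 Juniper=5 → close Cedarfen (overflow 14)
  20÷5 = 4 each, +1 to first 0
Round 2: Dunmere=9 Elkhorn=27 Fernhollow=13 Greywater=13 Juniper=9 → close Elkhorn (overflow 14)
  27÷4 = 6 each, +1 to first 3
Round 3: Dunmere=16 Fernhollow=20 Greywater=20 Juniper=15 → close Fernhollow (overflow 10)
  20÷3 = 6 each, +1 to first 2
Round 4: Dunmere=23 Greywater=27 Juniper=21 → close Dunmere (overflow 16)
  23÷2 = 11 each, +1 to first 1
Round 5: Greywater=39 Juniper=32 → close Greywater (overflow 26)
  39÷1 = 39 each, +1 to first 0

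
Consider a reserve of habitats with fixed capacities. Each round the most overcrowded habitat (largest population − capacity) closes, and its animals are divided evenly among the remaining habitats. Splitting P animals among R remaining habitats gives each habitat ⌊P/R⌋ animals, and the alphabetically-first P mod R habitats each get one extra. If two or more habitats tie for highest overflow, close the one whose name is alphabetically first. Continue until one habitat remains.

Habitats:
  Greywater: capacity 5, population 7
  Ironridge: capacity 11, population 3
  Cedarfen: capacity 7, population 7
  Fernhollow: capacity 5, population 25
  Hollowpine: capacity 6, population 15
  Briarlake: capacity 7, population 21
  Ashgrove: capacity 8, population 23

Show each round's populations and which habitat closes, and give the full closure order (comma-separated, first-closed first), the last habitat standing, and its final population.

Round 1: Ashgrove=23 Briarlake=21 Cedarfen=7 Fernhollow=25 Greywater=7 Hollowpine=15 Ironridge=3 → close Fernhollow (overflow 20)
  25÷6 = 4 each, +1 to first 1
Round 2: Ashgrove=28 Briarlake=25 Cedarfen=11 Greywater=11 Hollowpine=19 Ironridge=7 → close Ashgrove (overflow 20)
  28÷5 = 5 each, +1 to first 3
Round 3: Briarlake=31 Cedarfen=17 Greywater=17 Hollowpine=24 Ironridge=12 → close Briarlake (overflow 24)
  31÷4 = 7 each, +1 to first 3
Round 4: Cedarfen=25 Greywater=25 Hollowpine=32 Ironridge=19 → close Hollowpine (overflow 26)
  32÷3 = 10 each, +1 to first 2
Round 5: Cedarfen=36 Greywater=36 Ironridge=29 → close Greywater (overflow 31)
  36÷2 = 18 each, +1 to first 0
Round 6: Cedarfen=54 Ironridge=47 → close Cedarfen (overflow 47)
  54÷1 = 54 each, +1 to first 0

Closure order: Fernhollow, Ashgrove, Briarlake, Hollowpine, Greywater, Cedarfen
Last habitat: Ironridge with 101 animals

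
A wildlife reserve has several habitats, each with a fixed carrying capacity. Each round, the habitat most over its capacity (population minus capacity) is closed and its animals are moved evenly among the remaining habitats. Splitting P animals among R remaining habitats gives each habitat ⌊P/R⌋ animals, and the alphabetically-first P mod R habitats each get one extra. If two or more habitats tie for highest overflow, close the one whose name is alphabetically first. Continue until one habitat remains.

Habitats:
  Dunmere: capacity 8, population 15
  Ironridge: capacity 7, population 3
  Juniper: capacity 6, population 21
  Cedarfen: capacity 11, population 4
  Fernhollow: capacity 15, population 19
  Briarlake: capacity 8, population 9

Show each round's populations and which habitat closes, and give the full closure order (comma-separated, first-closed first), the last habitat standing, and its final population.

Closure order: Juniper, Dunmere, Fernhollow, Briarlake, Ironridge
Last habitat: Cedarfen with 71 animals

Round 1: Briarlake=9 Cedarfen=4 Dunmere=15 Fernhollow=19 Ironridge=3 Juniper=21 → close Juniper (overflow 15)
  21÷5 = 4 each, +1 to first 1
Round 2: Briarlake=14 Cedarfen=8 Dunmere=19 Fernhollow=23 Ironridge=7 → close Dunmere (overflow 11)
  19÷4 = 4 each, +1 to first 3
Round 3: Briarlake=19 Cedarfen=13 Fernhollow=28 Ironridge=11 → close Fernhollow (overflow 13)
  28÷3 = 9 each, +1 to first 1
Round 4: Briarlake=29 Cedarfen=22 Ironridge=20 → close Briarlake (overflow 21)
  29÷2 = 14 each, +1 to first 1
Round 5: Cedarfen=37 Ironridge=34 → close Ironridge (overflow 27)
  34÷1 = 34 each, +1 to first 0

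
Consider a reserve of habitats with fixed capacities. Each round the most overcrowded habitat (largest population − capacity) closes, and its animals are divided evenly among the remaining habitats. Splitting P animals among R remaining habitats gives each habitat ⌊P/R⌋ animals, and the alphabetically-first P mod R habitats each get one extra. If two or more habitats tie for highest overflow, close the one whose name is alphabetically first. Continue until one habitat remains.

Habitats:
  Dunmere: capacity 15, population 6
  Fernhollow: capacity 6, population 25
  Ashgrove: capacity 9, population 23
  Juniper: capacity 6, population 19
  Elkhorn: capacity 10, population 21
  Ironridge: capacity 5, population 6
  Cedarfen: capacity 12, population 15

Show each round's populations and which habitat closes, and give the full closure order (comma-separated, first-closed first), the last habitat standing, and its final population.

Closure order: Fernhollow, Ashgrove, Juniper, Elkhorn, Cedarfen, Ironridge
Last habitat: Dunmere with 115 animals

Round 1: Ashgrove=23 Cedarfen=15 Dunmere=6 Elkhorn=21 Fernhollow=25 Ironridge=6 Juniper=19 → close Fernhollow (overflow 19)
  25÷6 = 4 each, +1 to first 1
Round 2: Ashgrove=28 Cedarfen=19 Dunmere=10 Elkhorn=25 Ironridge=10 Juniper=23 → close Ashgrove (overflow 19)
  28÷5 = 5 each, +1 to first 3
Round 3: Cedarfen=25 Dunmere=16 Elkhorn=31 Ironridge=15 Juniper=28 → close Juniper (overflow 22)
  28÷4 = 7 each, +1 to first 0
Round 4: Cedarfen=32 Dunmere=23 Elkhorn=38 Ironridge=22 → close Elkhorn (overflow 28)
  38÷3 = 12 each, +1 to first 2
Round 5: Cedarfen=45 Dunmere=36 Ironridge=34 → close Cedarfen (overflow 33)
  45÷2 = 22 each, +1 to first 1
Round 6: Dunmere=59 Ironridge=56 → close Ironridge (overflow 51)
  56÷1 = 56 each, +1 to first 0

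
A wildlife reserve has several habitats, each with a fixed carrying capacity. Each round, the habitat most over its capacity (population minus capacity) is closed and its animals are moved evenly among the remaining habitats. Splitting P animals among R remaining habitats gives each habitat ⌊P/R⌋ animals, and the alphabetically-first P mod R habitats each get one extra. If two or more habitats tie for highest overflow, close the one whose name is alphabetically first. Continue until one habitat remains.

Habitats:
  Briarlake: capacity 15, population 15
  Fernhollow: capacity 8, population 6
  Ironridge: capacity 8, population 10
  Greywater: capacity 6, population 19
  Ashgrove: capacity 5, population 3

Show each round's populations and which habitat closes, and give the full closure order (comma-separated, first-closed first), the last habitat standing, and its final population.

Round 1: Ashgrove=3 Briarlake=15 Fernhollow=6 Greywater=19 Ironridge=10 → close Greywater (overflow 13)
  19÷4 = 4 each, +1 to first 3
Round 2: Ashgrove=8 Briarlake=20 Fernhollow=11 Ironridge=14 → close Ironridge (overflow 6)
  14÷3 = 4 each, +1 to first 2
Round 3: Ashgrove=13 Briarlake=25 Fernhollow=15 → close Briarlake (overflow 10)
  25÷2 = 12 each, +1 to first 1
Round 4: Ashgrove=26 Fernhollow=27 → close Ashgrove (overflow 21)
  26÷1 = 26 each, +1 to first 0

Closure order: Greywater, Ironridge, Briarlake, Ashgrove
Last habitat: Fernhollow with 53 animals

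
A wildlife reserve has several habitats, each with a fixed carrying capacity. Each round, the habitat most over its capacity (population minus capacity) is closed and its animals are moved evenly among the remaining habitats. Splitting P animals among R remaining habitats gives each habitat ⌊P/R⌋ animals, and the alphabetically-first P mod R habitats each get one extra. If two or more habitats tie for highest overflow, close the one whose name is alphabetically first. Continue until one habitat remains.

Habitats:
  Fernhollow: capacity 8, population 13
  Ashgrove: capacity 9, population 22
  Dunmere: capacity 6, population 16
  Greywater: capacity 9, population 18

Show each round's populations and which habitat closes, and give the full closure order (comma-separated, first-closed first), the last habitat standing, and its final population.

Closure order: Ashgrove, Dunmere, Greywater
Last habitat: Fernhollow with 69 animals

Round 1: Ashgrove=22 Dunmere=16 Fernhollow=13 Greywater=18 → close Ashgrove (overflow 13)
  22÷3 = 7 each, +1 to first 1
Round 2: Dunmere=24 Fernhollow=20 Greywater=25 → close Dunmere (overflow 18)
  24÷2 = 12 each, +1 to first 0
Round 3: Fernhollow=32 Greywater=37 → close Greywater (overflow 28)
  37÷1 = 37 each, +1 to first 0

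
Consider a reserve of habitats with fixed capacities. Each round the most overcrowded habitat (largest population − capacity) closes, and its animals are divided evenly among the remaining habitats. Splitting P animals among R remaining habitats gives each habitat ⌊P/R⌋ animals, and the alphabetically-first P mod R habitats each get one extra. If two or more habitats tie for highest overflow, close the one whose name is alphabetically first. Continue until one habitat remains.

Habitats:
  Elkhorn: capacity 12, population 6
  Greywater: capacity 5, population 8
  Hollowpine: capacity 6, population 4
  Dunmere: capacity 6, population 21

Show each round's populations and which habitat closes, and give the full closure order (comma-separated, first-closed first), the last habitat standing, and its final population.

Round 1: Dunmere=21 Elkhorn=6 Greywater=8 Hollowpine=4 → close Dunmere (overflow 15)
  21÷3 = 7 each, +1 to first 0
Round 2: Elkhorn=13 Greywater=15 Hollowpine=11 → close Greywater (overflow 10)
  15÷2 = 7 each, +1 to first 1
Round 3: Elkhorn=21 Hollowpine=18 → close Hollowpine (overflow 12)
  18÷1 = 18 each, +1 to first 0

Closure order: Dunmere, Greywater, Hollowpine
Last habitat: Elkhorn with 39 animals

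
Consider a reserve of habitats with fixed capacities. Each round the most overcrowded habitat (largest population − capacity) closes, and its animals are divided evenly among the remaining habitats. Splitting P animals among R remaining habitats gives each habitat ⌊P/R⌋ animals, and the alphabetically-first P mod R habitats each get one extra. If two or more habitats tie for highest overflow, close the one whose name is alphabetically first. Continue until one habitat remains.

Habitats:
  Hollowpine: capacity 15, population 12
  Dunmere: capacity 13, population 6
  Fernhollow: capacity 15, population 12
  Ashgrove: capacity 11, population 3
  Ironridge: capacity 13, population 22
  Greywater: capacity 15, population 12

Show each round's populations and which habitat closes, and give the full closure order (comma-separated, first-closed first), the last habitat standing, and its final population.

Closure order: Ironridge, Fernhollow, Greywater, Hollowpine, Dunmere
Last habitat: Ashgrove with 67 animals

Round 1: Ashgrove=3 Dunmere=6 Fernhollow=12 Greywater=12 Hollowpine=12 Ironridge=22 → close Ironridge (overflow 9)
  22÷5 = 4 each, +1 to first 2
Round 2: Ashgrove=8 Dunmere=11 Fernhollow=16 Greywater=16 Hollowpine=16 → close Fernhollow (overflow 1)
  16÷4 = 4 each, +1 to first 0
Round 3: Ashgrove=12 Dunmere=15 Greywater=20 Hollowpine=20 → close Greywater (overflow 5)
  20÷3 = 6 each, +1 to first 2
Round 4: Ashgrove=19 Dunmere=22 Hollowpine=26 → close Hollowpine (overflow 11)
  26÷2 = 13 each, +1 to first 0
Round 5: Ashgrove=32 Dunmere=35 → close Dunmere (overflow 22)
  35÷1 = 35 each, +1 to first 0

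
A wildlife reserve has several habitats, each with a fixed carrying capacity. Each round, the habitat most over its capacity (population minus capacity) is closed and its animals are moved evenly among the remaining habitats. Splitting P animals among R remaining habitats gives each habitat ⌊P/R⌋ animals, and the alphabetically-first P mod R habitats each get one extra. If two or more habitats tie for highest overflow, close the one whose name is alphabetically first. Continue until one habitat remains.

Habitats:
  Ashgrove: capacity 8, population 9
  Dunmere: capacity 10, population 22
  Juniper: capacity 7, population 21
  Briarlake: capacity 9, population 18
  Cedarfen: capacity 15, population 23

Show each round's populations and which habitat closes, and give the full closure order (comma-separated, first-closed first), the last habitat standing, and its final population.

Round 1: Ashgrove=9 Briarlake=18 Cedarfen=23 Dunmere=22 Juniper=21 → close Juniper (overflow 14)
  21÷4 = 5 each, +1 to first 1
Round 2: Ashgrove=15 Briarlake=23 Cedarfen=28 Dunmere=27 → close Dunmere (overflow 17)
  27÷3 = 9 each, +1 to first 0
Round 3: Ashgrove=24 Briarlake=32 Cedarfen=37 → close Briarlake (overflow 23)
  32÷2 = 16 each, +1 to first 0
Round 4: Ashgrove=40 Cedarfen=53 → close Cedarfen (overflow 38)
  53÷1 = 53 each, +1 to first 0

Closure order: Juniper, Dunmere, Briarlake, Cedarfen
Last habitat: Ashgrove with 93 animals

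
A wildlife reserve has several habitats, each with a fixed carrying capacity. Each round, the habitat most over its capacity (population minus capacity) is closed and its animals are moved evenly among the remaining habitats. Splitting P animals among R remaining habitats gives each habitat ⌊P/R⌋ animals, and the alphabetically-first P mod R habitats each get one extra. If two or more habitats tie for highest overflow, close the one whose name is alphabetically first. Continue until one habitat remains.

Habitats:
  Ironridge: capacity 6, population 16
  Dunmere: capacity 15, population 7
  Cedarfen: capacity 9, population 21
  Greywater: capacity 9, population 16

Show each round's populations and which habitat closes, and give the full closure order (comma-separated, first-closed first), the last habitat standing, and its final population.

Round 1: Cedarfen=21 Dunmere=7 Greywater=16 Ironridge=16 → close Cedarfen (overflow 12)
  21÷3 = 7 each, +1 to first 0
Round 2: Dunmere=14 Greywater=23 Ironridge=23 → close Ironridge (overflow 17)
  23÷2 = 11 each, +1 to first 1
Round 3: Dunmere=26 Greywater=34 → close Greywater (overflow 25)
  34÷1 = 34 each, +1 to first 0

Closure order: Cedarfen, Ironridge, Greywater
Last habitat: Dunmere with 60 animals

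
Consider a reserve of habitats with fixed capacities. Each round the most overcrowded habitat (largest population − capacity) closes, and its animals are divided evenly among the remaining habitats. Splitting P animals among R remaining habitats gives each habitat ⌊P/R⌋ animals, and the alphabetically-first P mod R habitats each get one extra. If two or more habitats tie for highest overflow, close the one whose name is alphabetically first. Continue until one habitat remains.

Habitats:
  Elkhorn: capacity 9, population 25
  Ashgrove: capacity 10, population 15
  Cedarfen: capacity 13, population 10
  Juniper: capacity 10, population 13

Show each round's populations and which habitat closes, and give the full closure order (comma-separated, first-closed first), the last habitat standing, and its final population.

Closure order: Elkhorn, Ashgrove, Juniper
Last habitat: Cedarfen with 63 animals

Round 1: Ashgrove=15 Cedarfen=10 Elkhorn=25 Juniper=13 → close Elkhorn (overflow 16)
  25÷3 = 8 each, +1 to first 1
Round 2: Ashgrove=24 Cedarfen=18 Juniper=21 → close Ashgrove (overflow 14)
  24÷2 = 12 each, +1 to first 0
Round 3: Cedarfen=30 Juniper=33 → close Juniper (overflow 23)
  33÷1 = 33 each, +1 to first 0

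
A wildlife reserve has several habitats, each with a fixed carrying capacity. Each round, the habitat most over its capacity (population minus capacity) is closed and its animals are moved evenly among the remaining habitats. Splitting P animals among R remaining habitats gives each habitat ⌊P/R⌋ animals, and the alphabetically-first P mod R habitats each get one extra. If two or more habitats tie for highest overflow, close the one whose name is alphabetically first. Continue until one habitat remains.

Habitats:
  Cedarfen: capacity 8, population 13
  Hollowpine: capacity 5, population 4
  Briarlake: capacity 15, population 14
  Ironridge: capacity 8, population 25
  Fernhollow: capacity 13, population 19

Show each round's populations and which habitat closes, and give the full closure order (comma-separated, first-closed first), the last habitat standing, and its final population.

Round 1: Briarlake=14 Cedarfen=13 Fernhollow=19 Hollowpine=4 Ironridge=25 → close Ironridge (overflow 17)
  25÷4 = 6 each, +1 to first 1
Round 2: Briarlake=21 Cedarfen=19 Fernhollow=25 Hollowpine=10 → close Fernhollow (overflow 12)
  25÷3 = 8 each, +1 to first 1
Round 3: Briarlake=30 Cedarfen=27 Hollowpine=18 → close Cedarfen (overflow 19)
  27÷2 = 13 each, +1 to first 1
Round 4: Briarlake=44 Hollowpine=31 → close Briarlake (overflow 29)
  44÷1 = 44 each, +1 to first 0

Closure order: Ironridge, Fernhollow, Cedarfen, Briarlake
Last habitat: Hollowpine with 75 animals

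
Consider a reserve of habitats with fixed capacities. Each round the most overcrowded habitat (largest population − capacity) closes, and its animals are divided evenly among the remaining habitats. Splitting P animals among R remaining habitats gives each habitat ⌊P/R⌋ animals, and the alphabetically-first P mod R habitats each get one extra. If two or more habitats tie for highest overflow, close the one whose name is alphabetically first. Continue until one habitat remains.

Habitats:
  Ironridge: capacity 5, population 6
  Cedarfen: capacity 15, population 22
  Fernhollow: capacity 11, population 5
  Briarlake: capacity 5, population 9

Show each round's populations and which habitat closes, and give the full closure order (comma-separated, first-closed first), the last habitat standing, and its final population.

Closure order: Cedarfen, Briarlake, Ironridge
Last habitat: Fernhollow with 42 animals

Round 1: Briarlake=9 Cedarfen=22 Fernhollow=5 Ironridge=6 → close Cedarfen (overflow 7)
  22÷3 = 7 each, +1 to first 1
Round 2: Briarlake=17 Fernhollow=12 Ironridge=13 → close Briarlake (overflow 12)
  17÷2 = 8 each, +1 to first 1
Round 3: Fernhollow=21 Ironridge=21 → close Ironridge (overflow 16)
  21÷1 = 21 each, +1 to first 0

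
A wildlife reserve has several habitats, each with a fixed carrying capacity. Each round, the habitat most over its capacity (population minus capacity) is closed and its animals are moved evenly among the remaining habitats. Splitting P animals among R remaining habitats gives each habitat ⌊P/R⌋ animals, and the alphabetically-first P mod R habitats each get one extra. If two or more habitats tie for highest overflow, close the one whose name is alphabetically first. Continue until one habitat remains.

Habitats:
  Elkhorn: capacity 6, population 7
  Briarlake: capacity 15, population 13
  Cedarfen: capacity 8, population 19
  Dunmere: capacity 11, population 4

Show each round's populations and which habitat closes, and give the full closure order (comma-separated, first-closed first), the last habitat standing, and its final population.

Round 1: Briarlake=13 Cedarfen=19 Dunmere=4 Elkhorn=7 → close Cedarfen (overflow 11)
  19÷3 = 6 each, +1 to first 1
Round 2: Briarlake=20 Dunmere=10 Elkhorn=13 → close Elkhorn (overflow 7)
  13÷2 = 6 each, +1 to first 1
Round 3: Briarlake=27 Dunmere=16 → close Briarlake (overflow 12)
  27÷1 = 27 each, +1 to first 0

Closure order: Cedarfen, Elkhorn, Briarlake
Last habitat: Dunmere with 43 animals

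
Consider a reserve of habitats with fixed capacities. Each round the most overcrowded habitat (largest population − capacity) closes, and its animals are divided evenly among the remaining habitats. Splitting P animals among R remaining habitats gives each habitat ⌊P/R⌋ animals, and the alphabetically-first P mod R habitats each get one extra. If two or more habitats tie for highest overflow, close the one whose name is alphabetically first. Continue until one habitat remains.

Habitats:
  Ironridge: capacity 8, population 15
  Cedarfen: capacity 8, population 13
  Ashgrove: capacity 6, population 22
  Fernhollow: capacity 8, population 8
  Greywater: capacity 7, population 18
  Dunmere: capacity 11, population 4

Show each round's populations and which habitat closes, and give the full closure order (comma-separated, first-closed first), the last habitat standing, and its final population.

Round 1: Ashgrove=22 Cedarfen=13 Dunmere=4 Fernhollow=8 Greywater=18 Ironridge=15 → close Ashgrove (overflow 16)
  22÷5 = 4 each, +1 to first 2
Round 2: Cedarfen=18 Dunmere=9 Fernhollow=12 Greywater=22 Ironridge=19 → close Greywater (overflow 15)
  22÷4 = 5 each, +1 to first 2
Round 3: Cedarfen=24 Dunmere=15 Fernhollow=17 Ironridge=24 → close Cedarfen (overflow 16)
  24÷3 = 8 each, +1 to first 0
Round 4: Dunmere=23 Fernhollow=25 Ironridge=32 → close Ironridge (overflow 24)
  32÷2 = 16 each, +1 to first 0
Round 5: Dunmere=39 Fernhollow=41 → close Fernhollow (overflow 33)
  41÷1 = 41 each, +1 to first 0

Closure order: Ashgrove, Greywater, Cedarfen, Ironridge, Fernhollow
Last habitat: Dunmere with 80 animals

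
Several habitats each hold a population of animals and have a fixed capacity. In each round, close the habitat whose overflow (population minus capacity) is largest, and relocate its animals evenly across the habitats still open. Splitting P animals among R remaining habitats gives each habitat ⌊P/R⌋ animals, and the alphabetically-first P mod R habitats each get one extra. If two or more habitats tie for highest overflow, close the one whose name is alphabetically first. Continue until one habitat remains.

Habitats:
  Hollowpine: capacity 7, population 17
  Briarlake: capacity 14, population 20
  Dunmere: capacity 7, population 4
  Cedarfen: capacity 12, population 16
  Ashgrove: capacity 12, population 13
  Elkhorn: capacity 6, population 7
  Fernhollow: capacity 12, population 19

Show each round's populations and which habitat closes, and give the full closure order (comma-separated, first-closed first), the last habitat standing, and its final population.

Round 1: Ashgrove=13 Briarlake=20 Cedarfen=16 Dunmere=4 Elkhorn=7 Fernhollow=19 Hollowpine=17 → close Hollowpine (overflow 10)
  17÷6 = 2 each, +1 to first 5
Round 2: Ashgrove=16 Briarlake=23 Cedarfen=19 Dunmere=7 Elkhorn=10 Fernhollow=21 → close Briarlake (overflow 9)
  23÷5 = 4 each, +1 to first 3
Round 3: Ashgrove=21 Cedarfen=24 Dunmere=12 Elkhorn=14 Fernhollow=25 → close Fernhollow (overflow 13)
  25÷4 = 6 each, +1 to first 1
Round 4: Ashgrove=28 Cedarfen=30 Dunmere=18 Elkhorn=20 → close Cedarfen (overflow 18)
  30÷3 = 10 each, +1 to first 0
Round 5: Ashgrove=38 Dunmere=28 Elkhorn=30 → close Ashgrove (overflow 26)
  38÷2 = 19 each, +1 to first 0
Round 6: Dunmere=47 Elkhorn=49 → close Elkhorn (overflow 43)
  49÷1 = 49 each, +1 to first 0

Closure order: Hollowpine, Briarlake, Fernhollow, Cedarfen, Ashgrove, Elkhorn
Last habitat: Dunmere with 96 animals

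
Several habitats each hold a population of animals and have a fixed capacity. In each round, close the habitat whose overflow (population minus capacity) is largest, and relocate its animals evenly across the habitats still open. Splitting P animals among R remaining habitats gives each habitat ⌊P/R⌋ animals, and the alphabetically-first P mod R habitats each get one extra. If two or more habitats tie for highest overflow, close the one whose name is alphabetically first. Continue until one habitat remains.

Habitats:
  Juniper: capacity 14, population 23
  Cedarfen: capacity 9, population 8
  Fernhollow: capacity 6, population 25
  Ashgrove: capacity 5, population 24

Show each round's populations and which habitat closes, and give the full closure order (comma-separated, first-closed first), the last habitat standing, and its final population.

Round 1: Ashgrove=24 Cedarfen=8 Fernhollow=25 Juniper=23 → close Ashgrove (overflow 19)
  24÷3 = 8 each, +1 to first 0
Round 2: Cedarfen=16 Fernhollow=33 Juniper=31 → close Fernhollow (overflow 27)
  33÷2 = 16 each, +1 to first 1
Round 3: Cedarfen=33 Juniper=47 → close Juniper (overflow 33)
  47÷1 = 47 each, +1 to first 0

Closure order: Ashgrove, Fernhollow, Juniper
Last habitat: Cedarfen with 80 animals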